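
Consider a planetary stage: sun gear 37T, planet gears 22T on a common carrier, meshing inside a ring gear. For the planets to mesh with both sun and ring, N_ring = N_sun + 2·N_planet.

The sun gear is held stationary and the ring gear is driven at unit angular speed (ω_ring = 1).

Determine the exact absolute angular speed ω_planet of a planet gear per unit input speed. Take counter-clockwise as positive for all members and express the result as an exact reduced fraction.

N_ring = 37 + 2·22 = 81
37(ω_s−ω_c) = −81(ω_r−ω_c),  ω_s=0, ω_r=1
37(0−ω_c) = −81(1−ω_c)  ⇒  118ω_c = 81  ⇒  ω_c = 81/118
sun–planet: 37·(0−81/118) = −22·(ω_p−ω_c)  ⇒  ω_p−ω_c = −(37/22)·(-81/118) = 2997/2596
ω_p = 81/118 + 2997/2596 = 81/44

81/44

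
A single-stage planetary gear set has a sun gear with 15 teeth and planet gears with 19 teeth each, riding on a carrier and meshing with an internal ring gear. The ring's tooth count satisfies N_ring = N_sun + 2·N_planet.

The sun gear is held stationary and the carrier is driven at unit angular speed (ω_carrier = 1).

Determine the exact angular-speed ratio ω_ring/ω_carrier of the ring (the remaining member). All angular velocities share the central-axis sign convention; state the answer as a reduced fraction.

N_ring = 15 + 2·19 = 53
15(ω_s−ω_c) = −53(ω_r−ω_c),  ω_s=0, ω_c=1
ω_r = 1 − (15/53)(0−1) = 68/53
ω_r/ω_c = 68/53

68/53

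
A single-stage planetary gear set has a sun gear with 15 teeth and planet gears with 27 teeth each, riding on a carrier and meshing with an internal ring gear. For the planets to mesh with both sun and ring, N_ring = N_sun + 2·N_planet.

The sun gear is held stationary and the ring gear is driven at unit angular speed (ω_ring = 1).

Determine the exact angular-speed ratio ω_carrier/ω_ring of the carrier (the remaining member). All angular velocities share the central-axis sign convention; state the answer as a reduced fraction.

N_ring = 15 + 2·27 = 69
15(ω_s−ω_c) = −69(ω_r−ω_c),  ω_s=0, ω_r=1
15(0−ω_c) = −69(1−ω_c)  ⇒  84ω_c = 69  ⇒  ω_c = 23/28
ω_c/ω_r = 23/28

23/28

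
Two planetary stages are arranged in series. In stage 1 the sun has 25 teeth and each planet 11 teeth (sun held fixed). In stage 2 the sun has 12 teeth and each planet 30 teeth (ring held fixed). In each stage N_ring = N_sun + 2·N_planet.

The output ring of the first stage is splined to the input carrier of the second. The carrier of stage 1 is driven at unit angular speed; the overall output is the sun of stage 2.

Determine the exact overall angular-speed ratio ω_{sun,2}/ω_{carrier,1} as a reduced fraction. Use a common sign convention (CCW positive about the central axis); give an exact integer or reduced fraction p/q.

504/47

Stage 1: N_ring = 25 + 2·11 = 47
Stage 1: 25(ω_s−ω_c) = −47(ω_r−ω_c),  ω_s=0, ω_c=1
Stage 1: ω_r = 1 − (25/47)(0−1) = 72/47
  ⇒ ω_r¹/ω_c¹ = 72/47
Stage 2: N_ring = 12 + 2·30 = 72
Stage 2: 12(ω_s−ω_c) = −72(ω_r−ω_c),  ω_r=0, ω_c=1
Stage 2: ω_s = 1 − (72/12)(0−1) = 7
  ⇒ ω_s²/ω_c² = 7
Coupling ω_c² = ω_r¹ ⇒ overall = 72/47 × 7 = 504/47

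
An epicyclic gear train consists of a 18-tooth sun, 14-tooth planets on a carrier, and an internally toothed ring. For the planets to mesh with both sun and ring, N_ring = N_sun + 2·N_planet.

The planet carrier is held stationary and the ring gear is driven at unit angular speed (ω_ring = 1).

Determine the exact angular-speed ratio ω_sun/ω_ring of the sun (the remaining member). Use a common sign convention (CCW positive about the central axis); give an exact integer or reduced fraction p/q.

N_ring = 18 + 2·14 = 46
18(ω_s−ω_c) = −46(ω_r−ω_c),  ω_c=0, ω_r=1
ω_s = 0 − (46/18)(1−0) = -23/9
ω_s/ω_r = -23/9

-23/9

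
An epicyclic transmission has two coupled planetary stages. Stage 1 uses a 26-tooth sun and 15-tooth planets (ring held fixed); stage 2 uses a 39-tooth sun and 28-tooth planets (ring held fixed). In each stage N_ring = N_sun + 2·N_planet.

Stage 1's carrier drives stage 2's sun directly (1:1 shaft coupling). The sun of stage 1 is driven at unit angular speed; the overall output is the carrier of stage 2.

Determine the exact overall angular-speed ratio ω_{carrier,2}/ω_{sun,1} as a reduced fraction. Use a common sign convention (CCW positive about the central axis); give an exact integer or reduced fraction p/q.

Stage 1: N_ring = 26 + 2·15 = 56
Stage 1: 26(ω_s−ω_c) = −56(ω_r−ω_c),  ω_r=0, ω_s=1
Stage 1: 26(1−ω_c) = −56(0−ω_c)  ⇒  82ω_c = 26  ⇒  ω_c = 13/41
  ⇒ ω_c¹/ω_s¹ = 13/41
Stage 2: N_ring = 39 + 2·28 = 95
Stage 2: 39(ω_s−ω_c) = −95(ω_r−ω_c),  ω_r=0, ω_s=1
Stage 2: 39(1−ω_c) = −95(0−ω_c)  ⇒  134ω_c = 39  ⇒  ω_c = 39/134
  ⇒ ω_c²/ω_s² = 39/134
Coupling ω_s² = ω_c¹ ⇒ overall = 13/41 × 39/134 = 507/5494

507/5494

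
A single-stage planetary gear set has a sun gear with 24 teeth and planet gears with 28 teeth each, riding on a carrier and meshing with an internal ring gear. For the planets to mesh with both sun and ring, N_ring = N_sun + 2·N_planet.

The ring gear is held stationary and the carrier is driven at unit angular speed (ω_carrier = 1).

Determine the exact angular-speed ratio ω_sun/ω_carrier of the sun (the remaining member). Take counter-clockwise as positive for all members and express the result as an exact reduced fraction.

13/3

N_ring = 24 + 2·28 = 80
24(ω_s−ω_c) = −80(ω_r−ω_c),  ω_r=0, ω_c=1
ω_s = 1 − (80/24)(0−1) = 13/3
ω_s/ω_c = 13/3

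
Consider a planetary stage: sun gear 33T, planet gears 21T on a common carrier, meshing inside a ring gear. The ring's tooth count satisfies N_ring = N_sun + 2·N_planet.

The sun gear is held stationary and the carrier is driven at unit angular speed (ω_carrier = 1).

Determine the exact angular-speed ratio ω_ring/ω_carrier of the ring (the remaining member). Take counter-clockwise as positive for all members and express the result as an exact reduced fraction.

36/25

N_ring = 33 + 2·21 = 75
33(ω_s−ω_c) = −75(ω_r−ω_c),  ω_s=0, ω_c=1
ω_r = 1 − (33/75)(0−1) = 36/25
ω_r/ω_c = 36/25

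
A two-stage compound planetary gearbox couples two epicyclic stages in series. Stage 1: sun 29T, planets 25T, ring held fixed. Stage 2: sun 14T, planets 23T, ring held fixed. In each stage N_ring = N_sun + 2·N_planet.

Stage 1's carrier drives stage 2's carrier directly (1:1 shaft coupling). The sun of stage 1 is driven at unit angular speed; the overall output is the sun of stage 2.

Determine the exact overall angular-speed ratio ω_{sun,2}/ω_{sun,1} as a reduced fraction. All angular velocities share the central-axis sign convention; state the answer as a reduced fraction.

1073/756

Stage 1: N_ring = 29 + 2·25 = 79
Stage 1: 29(ω_s−ω_c) = −79(ω_r−ω_c),  ω_r=0, ω_s=1
Stage 1: 29(1−ω_c) = −79(0−ω_c)  ⇒  108ω_c = 29  ⇒  ω_c = 29/108
  ⇒ ω_c¹/ω_s¹ = 29/108
Stage 2: N_ring = 14 + 2·23 = 60
Stage 2: 14(ω_s−ω_c) = −60(ω_r−ω_c),  ω_r=0, ω_c=1
Stage 2: ω_s = 1 − (60/14)(0−1) = 37/7
  ⇒ ω_s²/ω_c² = 37/7
Coupling ω_c² = ω_c¹ ⇒ overall = 29/108 × 37/7 = 1073/756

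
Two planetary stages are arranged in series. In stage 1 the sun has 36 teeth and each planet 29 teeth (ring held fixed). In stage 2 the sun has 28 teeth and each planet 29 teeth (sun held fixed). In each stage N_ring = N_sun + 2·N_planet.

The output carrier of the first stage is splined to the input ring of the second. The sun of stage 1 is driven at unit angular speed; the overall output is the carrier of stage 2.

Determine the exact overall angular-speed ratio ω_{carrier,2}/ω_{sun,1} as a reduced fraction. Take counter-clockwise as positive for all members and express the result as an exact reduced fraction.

258/1235

Stage 1: N_ring = 36 + 2·29 = 94
Stage 1: 36(ω_s−ω_c) = −94(ω_r−ω_c),  ω_r=0, ω_s=1
Stage 1: 36(1−ω_c) = −94(0−ω_c)  ⇒  130ω_c = 36  ⇒  ω_c = 18/65
  ⇒ ω_c¹/ω_s¹ = 18/65
Stage 2: N_ring = 28 + 2·29 = 86
Stage 2: 28(ω_s−ω_c) = −86(ω_r−ω_c),  ω_s=0, ω_r=1
Stage 2: 28(0−ω_c) = −86(1−ω_c)  ⇒  114ω_c = 86  ⇒  ω_c = 43/57
  ⇒ ω_c²/ω_r² = 43/57
Coupling ω_r² = ω_c¹ ⇒ overall = 18/65 × 43/57 = 258/1235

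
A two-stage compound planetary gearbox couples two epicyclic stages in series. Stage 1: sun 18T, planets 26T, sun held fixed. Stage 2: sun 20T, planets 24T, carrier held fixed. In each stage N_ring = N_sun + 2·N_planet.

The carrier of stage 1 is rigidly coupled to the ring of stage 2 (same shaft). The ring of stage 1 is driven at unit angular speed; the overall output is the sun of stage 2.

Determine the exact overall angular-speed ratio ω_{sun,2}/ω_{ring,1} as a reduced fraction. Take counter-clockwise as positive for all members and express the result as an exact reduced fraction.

Stage 1: N_ring = 18 + 2·26 = 70
Stage 1: 18(ω_s−ω_c) = −70(ω_r−ω_c),  ω_s=0, ω_r=1
Stage 1: 18(0−ω_c) = −70(1−ω_c)  ⇒  88ω_c = 70  ⇒  ω_c = 35/44
  ⇒ ω_c¹/ω_r¹ = 35/44
Stage 2: N_ring = 20 + 2·24 = 68
Stage 2: 20(ω_s−ω_c) = −68(ω_r−ω_c),  ω_c=0, ω_r=1
Stage 2: ω_s = 0 − (68/20)(1−0) = -17/5
  ⇒ ω_s²/ω_r² = -17/5
Coupling ω_r² = ω_c¹ ⇒ overall = 35/44 × -17/5 = -119/44

-119/44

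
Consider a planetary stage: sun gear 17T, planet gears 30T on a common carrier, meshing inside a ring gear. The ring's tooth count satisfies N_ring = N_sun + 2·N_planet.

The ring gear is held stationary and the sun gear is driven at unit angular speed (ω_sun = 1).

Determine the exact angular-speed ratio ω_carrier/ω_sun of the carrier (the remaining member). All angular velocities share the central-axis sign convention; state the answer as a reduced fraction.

N_ring = 17 + 2·30 = 77
17(ω_s−ω_c) = −77(ω_r−ω_c),  ω_r=0, ω_s=1
17(1−ω_c) = −77(0−ω_c)  ⇒  94ω_c = 17  ⇒  ω_c = 17/94
ω_c/ω_s = 17/94

17/94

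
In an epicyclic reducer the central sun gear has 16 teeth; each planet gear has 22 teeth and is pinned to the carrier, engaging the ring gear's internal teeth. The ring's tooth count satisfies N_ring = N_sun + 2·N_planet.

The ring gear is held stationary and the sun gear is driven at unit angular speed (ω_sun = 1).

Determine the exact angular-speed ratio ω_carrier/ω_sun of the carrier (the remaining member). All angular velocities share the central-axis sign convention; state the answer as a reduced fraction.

4/19

N_ring = 16 + 2·22 = 60
16(ω_s−ω_c) = −60(ω_r−ω_c),  ω_r=0, ω_s=1
16(1−ω_c) = −60(0−ω_c)  ⇒  76ω_c = 16  ⇒  ω_c = 4/19
ω_c/ω_s = 4/19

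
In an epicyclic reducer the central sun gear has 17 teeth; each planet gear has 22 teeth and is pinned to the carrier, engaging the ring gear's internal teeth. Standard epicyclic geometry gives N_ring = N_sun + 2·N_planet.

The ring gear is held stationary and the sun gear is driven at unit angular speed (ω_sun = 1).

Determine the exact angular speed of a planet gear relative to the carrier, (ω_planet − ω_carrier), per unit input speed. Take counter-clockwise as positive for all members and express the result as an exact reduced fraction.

-1037/1716

N_ring = 17 + 2·22 = 61
17(ω_s−ω_c) = −61(ω_r−ω_c),  ω_r=0, ω_s=1
17(1−ω_c) = −61(0−ω_c)  ⇒  78ω_c = 17  ⇒  ω_c = 17/78
sun–planet: 17·(1−17/78) = −22·(ω_p−ω_c)  ⇒  ω_p−ω_c = −(17/22)·(61/78) = -1037/1716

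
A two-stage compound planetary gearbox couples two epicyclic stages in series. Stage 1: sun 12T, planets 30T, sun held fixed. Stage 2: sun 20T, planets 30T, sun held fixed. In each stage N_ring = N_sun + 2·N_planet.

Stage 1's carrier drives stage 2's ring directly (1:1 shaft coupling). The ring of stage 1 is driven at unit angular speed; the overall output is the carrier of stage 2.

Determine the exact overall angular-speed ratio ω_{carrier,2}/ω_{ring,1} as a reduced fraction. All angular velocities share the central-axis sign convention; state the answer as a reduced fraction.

24/35

Stage 1: N_ring = 12 + 2·30 = 72
Stage 1: 12(ω_s−ω_c) = −72(ω_r−ω_c),  ω_s=0, ω_r=1
Stage 1: 12(0−ω_c) = −72(1−ω_c)  ⇒  84ω_c = 72  ⇒  ω_c = 6/7
  ⇒ ω_c¹/ω_r¹ = 6/7
Stage 2: N_ring = 20 + 2·30 = 80
Stage 2: 20(ω_s−ω_c) = −80(ω_r−ω_c),  ω_s=0, ω_r=1
Stage 2: 20(0−ω_c) = −80(1−ω_c)  ⇒  100ω_c = 80  ⇒  ω_c = 4/5
  ⇒ ω_c²/ω_r² = 4/5
Coupling ω_r² = ω_c¹ ⇒ overall = 6/7 × 4/5 = 24/35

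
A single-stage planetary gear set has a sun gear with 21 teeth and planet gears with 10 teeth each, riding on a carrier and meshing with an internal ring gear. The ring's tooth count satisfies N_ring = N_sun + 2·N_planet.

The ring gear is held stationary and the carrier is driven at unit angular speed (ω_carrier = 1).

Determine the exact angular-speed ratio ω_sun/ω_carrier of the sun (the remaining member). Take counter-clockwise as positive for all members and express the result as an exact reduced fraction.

62/21

N_ring = 21 + 2·10 = 41
21(ω_s−ω_c) = −41(ω_r−ω_c),  ω_r=0, ω_c=1
ω_s = 1 − (41/21)(0−1) = 62/21
ω_s/ω_c = 62/21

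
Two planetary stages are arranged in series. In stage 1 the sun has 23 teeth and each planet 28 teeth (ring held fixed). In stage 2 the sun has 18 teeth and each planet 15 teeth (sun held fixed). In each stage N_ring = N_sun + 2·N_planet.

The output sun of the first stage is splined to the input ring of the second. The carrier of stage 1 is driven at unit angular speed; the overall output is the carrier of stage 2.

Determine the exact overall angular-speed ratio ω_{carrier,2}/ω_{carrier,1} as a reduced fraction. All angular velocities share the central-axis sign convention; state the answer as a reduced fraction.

Stage 1: N_ring = 23 + 2·28 = 79
Stage 1: 23(ω_s−ω_c) = −79(ω_r−ω_c),  ω_r=0, ω_c=1
Stage 1: ω_s = 1 − (79/23)(0−1) = 102/23
  ⇒ ω_s¹/ω_c¹ = 102/23
Stage 2: N_ring = 18 + 2·15 = 48
Stage 2: 18(ω_s−ω_c) = −48(ω_r−ω_c),  ω_s=0, ω_r=1
Stage 2: 18(0−ω_c) = −48(1−ω_c)  ⇒  66ω_c = 48  ⇒  ω_c = 8/11
  ⇒ ω_c²/ω_r² = 8/11
Coupling ω_r² = ω_s¹ ⇒ overall = 102/23 × 8/11 = 816/253

816/253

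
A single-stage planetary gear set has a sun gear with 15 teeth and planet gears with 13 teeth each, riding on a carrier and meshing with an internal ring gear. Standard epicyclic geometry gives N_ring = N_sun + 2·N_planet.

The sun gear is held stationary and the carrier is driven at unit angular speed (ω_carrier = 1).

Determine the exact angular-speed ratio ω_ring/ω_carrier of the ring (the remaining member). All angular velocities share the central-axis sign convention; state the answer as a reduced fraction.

N_ring = 15 + 2·13 = 41
15(ω_s−ω_c) = −41(ω_r−ω_c),  ω_s=0, ω_c=1
ω_r = 1 − (15/41)(0−1) = 56/41
ω_r/ω_c = 56/41

56/41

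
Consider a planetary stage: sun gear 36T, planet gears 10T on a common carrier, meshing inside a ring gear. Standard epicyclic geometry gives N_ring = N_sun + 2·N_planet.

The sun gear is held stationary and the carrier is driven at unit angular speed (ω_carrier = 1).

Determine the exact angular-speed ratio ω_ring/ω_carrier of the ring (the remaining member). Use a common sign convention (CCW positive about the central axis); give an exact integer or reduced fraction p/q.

N_ring = 36 + 2·10 = 56
36(ω_s−ω_c) = −56(ω_r−ω_c),  ω_s=0, ω_c=1
ω_r = 1 − (36/56)(0−1) = 23/14
ω_r/ω_c = 23/14

23/14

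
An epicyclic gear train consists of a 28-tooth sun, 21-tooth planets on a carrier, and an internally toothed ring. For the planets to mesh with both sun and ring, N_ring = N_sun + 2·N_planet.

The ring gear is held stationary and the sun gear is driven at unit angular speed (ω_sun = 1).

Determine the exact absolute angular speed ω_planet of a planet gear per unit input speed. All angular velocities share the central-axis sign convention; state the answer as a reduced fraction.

N_ring = 28 + 2·21 = 70
28(ω_s−ω_c) = −70(ω_r−ω_c),  ω_r=0, ω_s=1
28(1−ω_c) = −70(0−ω_c)  ⇒  98ω_c = 28  ⇒  ω_c = 2/7
sun–planet: 28·(1−2/7) = −21·(ω_p−ω_c)  ⇒  ω_p−ω_c = −(28/21)·(5/7) = -20/21
ω_p = 2/7 − 20/21 = -2/3

-2/3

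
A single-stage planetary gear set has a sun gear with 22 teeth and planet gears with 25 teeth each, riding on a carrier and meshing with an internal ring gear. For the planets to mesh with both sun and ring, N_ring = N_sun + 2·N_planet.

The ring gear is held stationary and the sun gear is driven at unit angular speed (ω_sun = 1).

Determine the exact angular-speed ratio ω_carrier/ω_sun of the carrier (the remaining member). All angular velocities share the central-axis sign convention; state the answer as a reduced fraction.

N_ring = 22 + 2·25 = 72
22(ω_s−ω_c) = −72(ω_r−ω_c),  ω_r=0, ω_s=1
22(1−ω_c) = −72(0−ω_c)  ⇒  94ω_c = 22  ⇒  ω_c = 11/47
ω_c/ω_s = 11/47

11/47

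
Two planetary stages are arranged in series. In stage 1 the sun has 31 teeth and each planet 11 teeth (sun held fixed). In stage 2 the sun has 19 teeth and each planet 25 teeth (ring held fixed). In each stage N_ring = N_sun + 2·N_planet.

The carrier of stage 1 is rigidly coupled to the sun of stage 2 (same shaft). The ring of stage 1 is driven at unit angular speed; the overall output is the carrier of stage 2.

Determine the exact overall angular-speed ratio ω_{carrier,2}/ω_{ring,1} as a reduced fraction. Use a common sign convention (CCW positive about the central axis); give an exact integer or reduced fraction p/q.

Stage 1: N_ring = 31 + 2·11 = 53
Stage 1: 31(ω_s−ω_c) = −53(ω_r−ω_c),  ω_s=0, ω_r=1
Stage 1: 31(0−ω_c) = −53(1−ω_c)  ⇒  84ω_c = 53  ⇒  ω_c = 53/84
  ⇒ ω_c¹/ω_r¹ = 53/84
Stage 2: N_ring = 19 + 2·25 = 69
Stage 2: 19(ω_s−ω_c) = −69(ω_r−ω_c),  ω_r=0, ω_s=1
Stage 2: 19(1−ω_c) = −69(0−ω_c)  ⇒  88ω_c = 19  ⇒  ω_c = 19/88
  ⇒ ω_c²/ω_s² = 19/88
Coupling ω_s² = ω_c¹ ⇒ overall = 53/84 × 19/88 = 1007/7392

1007/7392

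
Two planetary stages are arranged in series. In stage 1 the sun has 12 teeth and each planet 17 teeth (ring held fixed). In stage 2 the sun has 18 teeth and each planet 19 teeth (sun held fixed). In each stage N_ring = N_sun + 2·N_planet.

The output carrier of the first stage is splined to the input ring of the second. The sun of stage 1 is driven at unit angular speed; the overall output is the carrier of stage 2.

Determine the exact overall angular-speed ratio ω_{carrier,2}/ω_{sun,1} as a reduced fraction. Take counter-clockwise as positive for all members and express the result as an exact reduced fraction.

Stage 1: N_ring = 12 + 2·17 = 46
Stage 1: 12(ω_s−ω_c) = −46(ω_r−ω_c),  ω_r=0, ω_s=1
Stage 1: 12(1−ω_c) = −46(0−ω_c)  ⇒  58ω_c = 12  ⇒  ω_c = 6/29
  ⇒ ω_c¹/ω_s¹ = 6/29
Stage 2: N_ring = 18 + 2·19 = 56
Stage 2: 18(ω_s−ω_c) = −56(ω_r−ω_c),  ω_s=0, ω_r=1
Stage 2: 18(0−ω_c) = −56(1−ω_c)  ⇒  74ω_c = 56  ⇒  ω_c = 28/37
  ⇒ ω_c²/ω_r² = 28/37
Coupling ω_r² = ω_c¹ ⇒ overall = 6/29 × 28/37 = 168/1073

168/1073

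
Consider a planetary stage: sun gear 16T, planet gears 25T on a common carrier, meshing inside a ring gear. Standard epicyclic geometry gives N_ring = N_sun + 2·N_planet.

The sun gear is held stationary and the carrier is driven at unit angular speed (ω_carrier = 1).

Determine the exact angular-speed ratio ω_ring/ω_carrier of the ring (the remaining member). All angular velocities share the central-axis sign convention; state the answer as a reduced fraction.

41/33

N_ring = 16 + 2·25 = 66
16(ω_s−ω_c) = −66(ω_r−ω_c),  ω_s=0, ω_c=1
ω_r = 1 − (16/66)(0−1) = 41/33
ω_r/ω_c = 41/33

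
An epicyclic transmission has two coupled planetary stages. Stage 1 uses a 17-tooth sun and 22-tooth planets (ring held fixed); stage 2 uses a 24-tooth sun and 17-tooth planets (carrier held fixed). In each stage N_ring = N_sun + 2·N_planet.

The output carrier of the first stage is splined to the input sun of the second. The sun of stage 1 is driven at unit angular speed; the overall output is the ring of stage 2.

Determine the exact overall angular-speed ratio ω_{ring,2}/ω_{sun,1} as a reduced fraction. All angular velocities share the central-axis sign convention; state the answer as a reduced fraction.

-34/377

Stage 1: N_ring = 17 + 2·22 = 61
Stage 1: 17(ω_s−ω_c) = −61(ω_r−ω_c),  ω_r=0, ω_s=1
Stage 1: 17(1−ω_c) = −61(0−ω_c)  ⇒  78ω_c = 17  ⇒  ω_c = 17/78
  ⇒ ω_c¹/ω_s¹ = 17/78
Stage 2: N_ring = 24 + 2·17 = 58
Stage 2: 24(ω_s−ω_c) = −58(ω_r−ω_c),  ω_c=0, ω_s=1
Stage 2: ω_r = 0 − (24/58)(1−0) = -12/29
  ⇒ ω_r²/ω_s² = -12/29
Coupling ω_s² = ω_c¹ ⇒ overall = 17/78 × -12/29 = -34/377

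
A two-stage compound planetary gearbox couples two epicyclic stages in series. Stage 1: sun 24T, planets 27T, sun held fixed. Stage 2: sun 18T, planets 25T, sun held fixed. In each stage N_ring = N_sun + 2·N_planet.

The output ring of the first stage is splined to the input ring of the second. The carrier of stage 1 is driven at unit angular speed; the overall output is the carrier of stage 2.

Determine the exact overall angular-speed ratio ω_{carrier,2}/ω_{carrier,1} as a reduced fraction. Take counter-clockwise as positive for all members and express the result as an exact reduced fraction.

Stage 1: N_ring = 24 + 2·27 = 78
Stage 1: 24(ω_s−ω_c) = −78(ω_r−ω_c),  ω_s=0, ω_c=1
Stage 1: ω_r = 1 − (24/78)(0−1) = 17/13
  ⇒ ω_r¹/ω_c¹ = 17/13
Stage 2: N_ring = 18 + 2·25 = 68
Stage 2: 18(ω_s−ω_c) = −68(ω_r−ω_c),  ω_s=0, ω_r=1
Stage 2: 18(0−ω_c) = −68(1−ω_c)  ⇒  86ω_c = 68  ⇒  ω_c = 34/43
  ⇒ ω_c²/ω_r² = 34/43
Coupling ω_r² = ω_r¹ ⇒ overall = 17/13 × 34/43 = 578/559

578/559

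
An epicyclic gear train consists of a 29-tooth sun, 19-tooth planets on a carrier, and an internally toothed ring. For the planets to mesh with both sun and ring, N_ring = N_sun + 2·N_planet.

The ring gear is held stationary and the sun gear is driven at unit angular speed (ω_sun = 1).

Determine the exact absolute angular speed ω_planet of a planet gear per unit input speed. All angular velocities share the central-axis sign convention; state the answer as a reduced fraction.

-29/38

N_ring = 29 + 2·19 = 67
29(ω_s−ω_c) = −67(ω_r−ω_c),  ω_r=0, ω_s=1
29(1−ω_c) = −67(0−ω_c)  ⇒  96ω_c = 29  ⇒  ω_c = 29/96
sun–planet: 29·(1−29/96) = −19·(ω_p−ω_c)  ⇒  ω_p−ω_c = −(29/19)·(67/96) = -1943/1824
ω_p = 29/96 − 1943/1824 = -29/38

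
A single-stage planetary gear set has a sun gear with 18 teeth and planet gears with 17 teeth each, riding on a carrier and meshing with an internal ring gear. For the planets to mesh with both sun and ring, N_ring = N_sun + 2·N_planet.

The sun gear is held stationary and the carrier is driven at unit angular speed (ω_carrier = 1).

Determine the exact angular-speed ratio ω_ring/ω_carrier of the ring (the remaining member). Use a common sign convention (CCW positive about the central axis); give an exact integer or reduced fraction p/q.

35/26

N_ring = 18 + 2·17 = 52
18(ω_s−ω_c) = −52(ω_r−ω_c),  ω_s=0, ω_c=1
ω_r = 1 − (18/52)(0−1) = 35/26
ω_r/ω_c = 35/26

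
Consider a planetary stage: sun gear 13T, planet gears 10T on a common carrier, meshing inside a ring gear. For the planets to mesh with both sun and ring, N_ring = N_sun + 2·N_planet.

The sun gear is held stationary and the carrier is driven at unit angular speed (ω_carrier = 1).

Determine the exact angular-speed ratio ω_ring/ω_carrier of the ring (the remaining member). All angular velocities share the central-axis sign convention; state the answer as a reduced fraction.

N_ring = 13 + 2·10 = 33
13(ω_s−ω_c) = −33(ω_r−ω_c),  ω_s=0, ω_c=1
ω_r = 1 − (13/33)(0−1) = 46/33
ω_r/ω_c = 46/33

46/33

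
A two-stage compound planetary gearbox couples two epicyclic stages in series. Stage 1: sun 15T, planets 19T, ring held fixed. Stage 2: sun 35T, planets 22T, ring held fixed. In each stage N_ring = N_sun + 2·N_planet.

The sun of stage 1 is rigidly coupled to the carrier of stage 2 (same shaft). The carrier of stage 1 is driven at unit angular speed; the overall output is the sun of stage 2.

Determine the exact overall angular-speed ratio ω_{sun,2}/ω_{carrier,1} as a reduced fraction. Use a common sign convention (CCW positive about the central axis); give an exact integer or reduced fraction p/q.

2584/175

Stage 1: N_ring = 15 + 2·19 = 53
Stage 1: 15(ω_s−ω_c) = −53(ω_r−ω_c),  ω_r=0, ω_c=1
Stage 1: ω_s = 1 − (53/15)(0−1) = 68/15
  ⇒ ω_s¹/ω_c¹ = 68/15
Stage 2: N_ring = 35 + 2·22 = 79
Stage 2: 35(ω_s−ω_c) = −79(ω_r−ω_c),  ω_r=0, ω_c=1
Stage 2: ω_s = 1 − (79/35)(0−1) = 114/35
  ⇒ ω_s²/ω_c² = 114/35
Coupling ω_c² = ω_s¹ ⇒ overall = 68/15 × 114/35 = 2584/175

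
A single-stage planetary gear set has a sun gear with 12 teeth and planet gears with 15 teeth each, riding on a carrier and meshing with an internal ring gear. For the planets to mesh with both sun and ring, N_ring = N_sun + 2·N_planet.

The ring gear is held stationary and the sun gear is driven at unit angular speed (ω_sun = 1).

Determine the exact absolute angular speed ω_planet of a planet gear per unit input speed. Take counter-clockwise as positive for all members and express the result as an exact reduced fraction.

N_ring = 12 + 2·15 = 42
12(ω_s−ω_c) = −42(ω_r−ω_c),  ω_r=0, ω_s=1
12(1−ω_c) = −42(0−ω_c)  ⇒  54ω_c = 12  ⇒  ω_c = 2/9
sun–planet: 12·(1−2/9) = −15·(ω_p−ω_c)  ⇒  ω_p−ω_c = −(12/15)·(7/9) = -28/45
ω_p = 2/9 − 28/45 = -2/5

-2/5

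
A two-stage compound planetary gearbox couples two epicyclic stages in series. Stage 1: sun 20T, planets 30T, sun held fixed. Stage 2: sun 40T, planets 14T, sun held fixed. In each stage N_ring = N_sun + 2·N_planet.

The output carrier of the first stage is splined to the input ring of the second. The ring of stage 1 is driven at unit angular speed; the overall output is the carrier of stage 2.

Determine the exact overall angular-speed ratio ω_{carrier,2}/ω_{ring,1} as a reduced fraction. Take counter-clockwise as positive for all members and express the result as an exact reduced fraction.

68/135

Stage 1: N_ring = 20 + 2·30 = 80
Stage 1: 20(ω_s−ω_c) = −80(ω_r−ω_c),  ω_s=0, ω_r=1
Stage 1: 20(0−ω_c) = −80(1−ω_c)  ⇒  100ω_c = 80  ⇒  ω_c = 4/5
  ⇒ ω_c¹/ω_r¹ = 4/5
Stage 2: N_ring = 40 + 2·14 = 68
Stage 2: 40(ω_s−ω_c) = −68(ω_r−ω_c),  ω_s=0, ω_r=1
Stage 2: 40(0−ω_c) = −68(1−ω_c)  ⇒  108ω_c = 68  ⇒  ω_c = 17/27
  ⇒ ω_c²/ω_r² = 17/27
Coupling ω_r² = ω_c¹ ⇒ overall = 4/5 × 17/27 = 68/135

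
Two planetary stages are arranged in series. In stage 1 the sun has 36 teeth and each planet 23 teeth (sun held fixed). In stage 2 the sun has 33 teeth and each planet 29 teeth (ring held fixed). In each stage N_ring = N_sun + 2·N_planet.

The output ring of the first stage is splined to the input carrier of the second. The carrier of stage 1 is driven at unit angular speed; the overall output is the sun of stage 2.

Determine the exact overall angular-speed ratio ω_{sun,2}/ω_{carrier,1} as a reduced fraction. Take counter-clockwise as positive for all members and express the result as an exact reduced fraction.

7316/1353

Stage 1: N_ring = 36 + 2·23 = 82
Stage 1: 36(ω_s−ω_c) = −82(ω_r−ω_c),  ω_s=0, ω_c=1
Stage 1: ω_r = 1 − (36/82)(0−1) = 59/41
  ⇒ ω_r¹/ω_c¹ = 59/41
Stage 2: N_ring = 33 + 2·29 = 91
Stage 2: 33(ω_s−ω_c) = −91(ω_r−ω_c),  ω_r=0, ω_c=1
Stage 2: ω_s = 1 − (91/33)(0−1) = 124/33
  ⇒ ω_s²/ω_c² = 124/33
Coupling ω_c² = ω_r¹ ⇒ overall = 59/41 × 124/33 = 7316/1353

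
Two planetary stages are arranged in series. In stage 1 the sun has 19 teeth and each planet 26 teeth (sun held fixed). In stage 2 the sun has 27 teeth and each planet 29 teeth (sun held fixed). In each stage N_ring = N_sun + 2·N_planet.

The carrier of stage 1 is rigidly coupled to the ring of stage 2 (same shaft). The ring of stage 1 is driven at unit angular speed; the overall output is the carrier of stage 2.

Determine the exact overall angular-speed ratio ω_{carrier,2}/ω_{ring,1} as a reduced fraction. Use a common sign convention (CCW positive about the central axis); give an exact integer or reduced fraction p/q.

Stage 1: N_ring = 19 + 2·26 = 71
Stage 1: 19(ω_s−ω_c) = −71(ω_r−ω_c),  ω_s=0, ω_r=1
Stage 1: 19(0−ω_c) = −71(1−ω_c)  ⇒  90ω_c = 71  ⇒  ω_c = 71/90
  ⇒ ω_c¹/ω_r¹ = 71/90
Stage 2: N_ring = 27 + 2·29 = 85
Stage 2: 27(ω_s−ω_c) = −85(ω_r−ω_c),  ω_s=0, ω_r=1
Stage 2: 27(0−ω_c) = −85(1−ω_c)  ⇒  112ω_c = 85  ⇒  ω_c = 85/112
  ⇒ ω_c²/ω_r² = 85/112
Coupling ω_r² = ω_c¹ ⇒ overall = 71/90 × 85/112 = 1207/2016

1207/2016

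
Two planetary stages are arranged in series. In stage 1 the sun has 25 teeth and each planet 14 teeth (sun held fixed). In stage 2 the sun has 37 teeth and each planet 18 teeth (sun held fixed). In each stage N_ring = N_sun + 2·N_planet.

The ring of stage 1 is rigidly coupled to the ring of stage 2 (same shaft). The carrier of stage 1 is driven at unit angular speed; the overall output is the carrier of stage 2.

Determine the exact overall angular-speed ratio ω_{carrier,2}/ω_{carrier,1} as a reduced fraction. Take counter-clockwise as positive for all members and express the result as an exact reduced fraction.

2847/2915

Stage 1: N_ring = 25 + 2·14 = 53
Stage 1: 25(ω_s−ω_c) = −53(ω_r−ω_c),  ω_s=0, ω_c=1
Stage 1: ω_r = 1 − (25/53)(0−1) = 78/53
  ⇒ ω_r¹/ω_c¹ = 78/53
Stage 2: N_ring = 37 + 2·18 = 73
Stage 2: 37(ω_s−ω_c) = −73(ω_r−ω_c),  ω_s=0, ω_r=1
Stage 2: 37(0−ω_c) = −73(1−ω_c)  ⇒  110ω_c = 73  ⇒  ω_c = 73/110
  ⇒ ω_c²/ω_r² = 73/110
Coupling ω_r² = ω_r¹ ⇒ overall = 78/53 × 73/110 = 2847/2915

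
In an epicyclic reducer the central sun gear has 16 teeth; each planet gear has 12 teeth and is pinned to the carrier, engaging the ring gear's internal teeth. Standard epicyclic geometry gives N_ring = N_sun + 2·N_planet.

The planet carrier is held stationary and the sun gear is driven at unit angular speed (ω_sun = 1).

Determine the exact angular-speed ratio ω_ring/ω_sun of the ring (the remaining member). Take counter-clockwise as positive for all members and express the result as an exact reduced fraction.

N_ring = 16 + 2·12 = 40
16(ω_s−ω_c) = −40(ω_r−ω_c),  ω_c=0, ω_s=1
ω_r = 0 − (16/40)(1−0) = -2/5
ω_r/ω_s = -2/5

-2/5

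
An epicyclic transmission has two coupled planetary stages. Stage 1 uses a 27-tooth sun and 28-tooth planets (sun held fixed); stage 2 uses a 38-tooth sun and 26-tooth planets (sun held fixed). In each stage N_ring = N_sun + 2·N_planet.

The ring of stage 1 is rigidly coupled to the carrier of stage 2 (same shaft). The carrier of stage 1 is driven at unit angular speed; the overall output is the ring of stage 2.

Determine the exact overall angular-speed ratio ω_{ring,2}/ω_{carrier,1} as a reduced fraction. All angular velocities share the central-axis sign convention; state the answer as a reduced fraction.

1408/747

Stage 1: N_ring = 27 + 2·28 = 83
Stage 1: 27(ω_s−ω_c) = −83(ω_r−ω_c),  ω_s=0, ω_c=1
Stage 1: ω_r = 1 − (27/83)(0−1) = 110/83
  ⇒ ω_r¹/ω_c¹ = 110/83
Stage 2: N_ring = 38 + 2·26 = 90
Stage 2: 38(ω_s−ω_c) = −90(ω_r−ω_c),  ω_s=0, ω_c=1
Stage 2: ω_r = 1 − (38/90)(0−1) = 64/45
  ⇒ ω_r²/ω_c² = 64/45
Coupling ω_c² = ω_r¹ ⇒ overall = 110/83 × 64/45 = 1408/747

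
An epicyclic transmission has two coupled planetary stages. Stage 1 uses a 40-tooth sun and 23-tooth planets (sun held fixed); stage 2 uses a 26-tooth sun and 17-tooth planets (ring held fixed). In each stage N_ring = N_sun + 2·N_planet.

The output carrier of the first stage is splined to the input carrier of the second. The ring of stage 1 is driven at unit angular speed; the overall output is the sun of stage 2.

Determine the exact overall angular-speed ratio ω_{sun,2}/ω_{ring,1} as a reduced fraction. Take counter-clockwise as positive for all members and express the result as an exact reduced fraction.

1849/819

Stage 1: N_ring = 40 + 2·23 = 86
Stage 1: 40(ω_s−ω_c) = −86(ω_r−ω_c),  ω_s=0, ω_r=1
Stage 1: 40(0−ω_c) = −86(1−ω_c)  ⇒  126ω_c = 86  ⇒  ω_c = 43/63
  ⇒ ω_c¹/ω_r¹ = 43/63
Stage 2: N_ring = 26 + 2·17 = 60
Stage 2: 26(ω_s−ω_c) = −60(ω_r−ω_c),  ω_r=0, ω_c=1
Stage 2: ω_s = 1 − (60/26)(0−1) = 43/13
  ⇒ ω_s²/ω_c² = 43/13
Coupling ω_c² = ω_c¹ ⇒ overall = 43/63 × 43/13 = 1849/819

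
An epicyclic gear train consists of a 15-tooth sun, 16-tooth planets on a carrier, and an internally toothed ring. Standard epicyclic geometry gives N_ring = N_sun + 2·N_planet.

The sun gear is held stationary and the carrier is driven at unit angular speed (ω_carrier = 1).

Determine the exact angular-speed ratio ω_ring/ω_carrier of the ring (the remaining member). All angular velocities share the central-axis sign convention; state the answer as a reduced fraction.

62/47

N_ring = 15 + 2·16 = 47
15(ω_s−ω_c) = −47(ω_r−ω_c),  ω_s=0, ω_c=1
ω_r = 1 − (15/47)(0−1) = 62/47
ω_r/ω_c = 62/47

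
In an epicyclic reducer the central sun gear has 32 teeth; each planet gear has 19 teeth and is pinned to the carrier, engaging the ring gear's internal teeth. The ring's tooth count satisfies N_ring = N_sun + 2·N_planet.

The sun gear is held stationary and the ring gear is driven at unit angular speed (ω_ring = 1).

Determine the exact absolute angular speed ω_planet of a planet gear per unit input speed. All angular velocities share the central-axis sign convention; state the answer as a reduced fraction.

N_ring = 32 + 2·19 = 70
32(ω_s−ω_c) = −70(ω_r−ω_c),  ω_s=0, ω_r=1
32(0−ω_c) = −70(1−ω_c)  ⇒  102ω_c = 70  ⇒  ω_c = 35/51
sun–planet: 32·(0−35/51) = −19·(ω_p−ω_c)  ⇒  ω_p−ω_c = −(32/19)·(-35/51) = 1120/969
ω_p = 35/51 + 1120/969 = 35/19

35/19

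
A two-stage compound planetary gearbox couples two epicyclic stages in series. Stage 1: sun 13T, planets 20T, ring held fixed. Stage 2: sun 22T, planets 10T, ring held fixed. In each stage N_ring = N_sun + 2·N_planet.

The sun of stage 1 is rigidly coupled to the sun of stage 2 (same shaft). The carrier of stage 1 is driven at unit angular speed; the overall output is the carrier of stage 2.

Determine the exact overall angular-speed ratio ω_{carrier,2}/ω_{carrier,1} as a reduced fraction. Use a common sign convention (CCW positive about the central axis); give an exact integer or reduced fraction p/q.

Stage 1: N_ring = 13 + 2·20 = 53
Stage 1: 13(ω_s−ω_c) = −53(ω_r−ω_c),  ω_r=0, ω_c=1
Stage 1: ω_s = 1 − (53/13)(0−1) = 66/13
  ⇒ ω_s¹/ω_c¹ = 66/13
Stage 2: N_ring = 22 + 2·10 = 42
Stage 2: 22(ω_s−ω_c) = −42(ω_r−ω_c),  ω_r=0, ω_s=1
Stage 2: 22(1−ω_c) = −42(0−ω_c)  ⇒  64ω_c = 22  ⇒  ω_c = 11/32
  ⇒ ω_c²/ω_s² = 11/32
Coupling ω_s² = ω_s¹ ⇒ overall = 66/13 × 11/32 = 363/208

363/208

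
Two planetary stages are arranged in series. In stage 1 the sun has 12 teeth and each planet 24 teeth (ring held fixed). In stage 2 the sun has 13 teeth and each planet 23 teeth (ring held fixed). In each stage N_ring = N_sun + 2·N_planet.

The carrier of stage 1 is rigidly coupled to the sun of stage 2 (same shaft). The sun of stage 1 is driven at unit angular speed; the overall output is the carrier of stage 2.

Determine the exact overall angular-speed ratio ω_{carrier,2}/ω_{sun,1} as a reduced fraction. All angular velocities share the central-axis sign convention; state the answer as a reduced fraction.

Stage 1: N_ring = 12 + 2·24 = 60
Stage 1: 12(ω_s−ω_c) = −60(ω_r−ω_c),  ω_r=0, ω_s=1
Stage 1: 12(1−ω_c) = −60(0−ω_c)  ⇒  72ω_c = 12  ⇒  ω_c = 1/6
  ⇒ ω_c¹/ω_s¹ = 1/6
Stage 2: N_ring = 13 + 2·23 = 59
Stage 2: 13(ω_s−ω_c) = −59(ω_r−ω_c),  ω_r=0, ω_s=1
Stage 2: 13(1−ω_c) = −59(0−ω_c)  ⇒  72ω_c = 13  ⇒  ω_c = 13/72
  ⇒ ω_c²/ω_s² = 13/72
Coupling ω_s² = ω_c¹ ⇒ overall = 1/6 × 13/72 = 13/432

13/432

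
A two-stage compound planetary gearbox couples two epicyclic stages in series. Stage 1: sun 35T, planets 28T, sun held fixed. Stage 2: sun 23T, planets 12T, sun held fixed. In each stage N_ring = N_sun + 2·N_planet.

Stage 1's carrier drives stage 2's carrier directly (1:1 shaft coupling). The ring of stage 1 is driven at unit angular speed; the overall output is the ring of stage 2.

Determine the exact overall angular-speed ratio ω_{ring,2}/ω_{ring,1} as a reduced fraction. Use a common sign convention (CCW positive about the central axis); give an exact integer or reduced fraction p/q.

Stage 1: N_ring = 35 + 2·28 = 91
Stage 1: 35(ω_s−ω_c) = −91(ω_r−ω_c),  ω_s=0, ω_r=1
Stage 1: 35(0−ω_c) = −91(1−ω_c)  ⇒  126ω_c = 91  ⇒  ω_c = 13/18
  ⇒ ω_c¹/ω_r¹ = 13/18
Stage 2: N_ring = 23 + 2·12 = 47
Stage 2: 23(ω_s−ω_c) = −47(ω_r−ω_c),  ω_s=0, ω_c=1
Stage 2: ω_r = 1 − (23/47)(0−1) = 70/47
  ⇒ ω_r²/ω_c² = 70/47
Coupling ω_c² = ω_c¹ ⇒ overall = 13/18 × 70/47 = 455/423

455/423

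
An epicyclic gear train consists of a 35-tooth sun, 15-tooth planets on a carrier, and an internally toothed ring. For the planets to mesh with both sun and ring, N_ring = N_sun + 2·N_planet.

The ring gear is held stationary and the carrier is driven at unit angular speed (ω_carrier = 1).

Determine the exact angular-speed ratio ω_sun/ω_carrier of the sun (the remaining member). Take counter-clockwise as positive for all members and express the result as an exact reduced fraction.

N_ring = 35 + 2·15 = 65
35(ω_s−ω_c) = −65(ω_r−ω_c),  ω_r=0, ω_c=1
ω_s = 1 − (65/35)(0−1) = 20/7
ω_s/ω_c = 20/7

20/7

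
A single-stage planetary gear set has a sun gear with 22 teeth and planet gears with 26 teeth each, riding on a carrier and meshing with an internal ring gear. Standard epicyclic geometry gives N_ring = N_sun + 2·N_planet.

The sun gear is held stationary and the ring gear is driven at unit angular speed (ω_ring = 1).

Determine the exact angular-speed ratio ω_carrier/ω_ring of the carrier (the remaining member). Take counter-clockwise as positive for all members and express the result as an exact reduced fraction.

N_ring = 22 + 2·26 = 74
22(ω_s−ω_c) = −74(ω_r−ω_c),  ω_s=0, ω_r=1
22(0−ω_c) = −74(1−ω_c)  ⇒  96ω_c = 74  ⇒  ω_c = 37/48
ω_c/ω_r = 37/48

37/48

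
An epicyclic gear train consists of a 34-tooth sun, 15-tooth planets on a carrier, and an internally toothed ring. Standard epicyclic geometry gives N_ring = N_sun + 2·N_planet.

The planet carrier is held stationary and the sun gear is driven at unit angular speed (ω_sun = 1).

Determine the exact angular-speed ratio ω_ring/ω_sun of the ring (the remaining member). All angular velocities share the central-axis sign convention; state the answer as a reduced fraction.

-17/32

N_ring = 34 + 2·15 = 64
34(ω_s−ω_c) = −64(ω_r−ω_c),  ω_c=0, ω_s=1
ω_r = 0 − (34/64)(1−0) = -17/32
ω_r/ω_s = -17/32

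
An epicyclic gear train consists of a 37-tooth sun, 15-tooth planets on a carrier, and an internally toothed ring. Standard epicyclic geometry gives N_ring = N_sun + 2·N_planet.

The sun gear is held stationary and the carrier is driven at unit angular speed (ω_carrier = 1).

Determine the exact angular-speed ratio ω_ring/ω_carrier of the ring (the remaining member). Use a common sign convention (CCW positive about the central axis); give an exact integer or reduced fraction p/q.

104/67

N_ring = 37 + 2·15 = 67
37(ω_s−ω_c) = −67(ω_r−ω_c),  ω_s=0, ω_c=1
ω_r = 1 − (37/67)(0−1) = 104/67
ω_r/ω_c = 104/67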